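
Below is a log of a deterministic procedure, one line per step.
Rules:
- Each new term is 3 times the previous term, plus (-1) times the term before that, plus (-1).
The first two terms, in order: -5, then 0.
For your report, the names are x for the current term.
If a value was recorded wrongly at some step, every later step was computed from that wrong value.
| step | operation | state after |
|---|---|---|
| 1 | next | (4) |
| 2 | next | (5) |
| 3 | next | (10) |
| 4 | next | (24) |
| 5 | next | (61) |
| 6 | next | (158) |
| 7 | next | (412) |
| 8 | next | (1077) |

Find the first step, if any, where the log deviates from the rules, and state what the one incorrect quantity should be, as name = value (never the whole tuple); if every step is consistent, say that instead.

step 2, x = 11

1. x = 3*(0) + (-1)*(-5) + (-1) = 4 (no discrepancy)
2. x = 3*(4) + (-1)*(0) + (-1) = 11 (the entry is off here)
The earliest wrong entry is at step 2: it should read x = 11.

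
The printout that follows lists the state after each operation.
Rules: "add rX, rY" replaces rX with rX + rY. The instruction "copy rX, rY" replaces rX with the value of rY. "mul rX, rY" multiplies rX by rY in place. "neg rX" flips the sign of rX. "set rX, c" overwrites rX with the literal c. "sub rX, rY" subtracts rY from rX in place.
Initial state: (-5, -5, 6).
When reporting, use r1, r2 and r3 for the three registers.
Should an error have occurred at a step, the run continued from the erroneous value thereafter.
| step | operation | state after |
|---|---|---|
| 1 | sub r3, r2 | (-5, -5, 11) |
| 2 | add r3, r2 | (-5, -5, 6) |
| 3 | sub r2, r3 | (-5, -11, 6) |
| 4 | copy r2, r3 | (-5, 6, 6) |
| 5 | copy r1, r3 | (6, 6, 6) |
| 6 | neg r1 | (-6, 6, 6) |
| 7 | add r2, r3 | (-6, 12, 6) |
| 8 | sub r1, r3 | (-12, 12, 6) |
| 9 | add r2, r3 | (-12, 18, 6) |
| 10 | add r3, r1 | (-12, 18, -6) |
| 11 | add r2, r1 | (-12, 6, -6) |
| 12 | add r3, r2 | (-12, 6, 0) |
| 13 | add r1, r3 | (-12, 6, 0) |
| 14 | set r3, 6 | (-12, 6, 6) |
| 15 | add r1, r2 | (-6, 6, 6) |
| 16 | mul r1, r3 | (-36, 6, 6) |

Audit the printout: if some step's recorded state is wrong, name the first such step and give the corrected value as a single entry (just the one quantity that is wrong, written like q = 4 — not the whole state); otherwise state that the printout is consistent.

no error

Recomputing the run from the initial state:
step 1: r1 = -5, r2 = -5, r3 = 11
step 2: r1 = -5, r2 = -5, r3 = 6
step 3: r1 = -5, r2 = -11, r3 = 6
step 4: r1 = -5, r2 = 6, r3 = 6
step 5: r1 = 6, r2 = 6, r3 = 6
step 6: r1 = -6, r2 = 6, r3 = 6
step 7: r1 = -6, r2 = 12, r3 = 6
step 8: r1 = -12, r2 = 12, r3 = 6
step 9: r1 = -12, r2 = 18, r3 = 6
step 10: r1 = -12, r2 = 18, r3 = -6
step 11: r1 = -12, r2 = 6, r3 = -6
step 12: r1 = -12, r2 = 6, r3 = 0
step 13: r1 = -12, r2 = 6, r3 = 0
step 14: r1 = -12, r2 = 6, r3 = 6
step 15: r1 = -6, r2 = 6, r3 = 6
step 16: r1 = -36, r2 = 6, r3 = 6
This matches the printout at every step.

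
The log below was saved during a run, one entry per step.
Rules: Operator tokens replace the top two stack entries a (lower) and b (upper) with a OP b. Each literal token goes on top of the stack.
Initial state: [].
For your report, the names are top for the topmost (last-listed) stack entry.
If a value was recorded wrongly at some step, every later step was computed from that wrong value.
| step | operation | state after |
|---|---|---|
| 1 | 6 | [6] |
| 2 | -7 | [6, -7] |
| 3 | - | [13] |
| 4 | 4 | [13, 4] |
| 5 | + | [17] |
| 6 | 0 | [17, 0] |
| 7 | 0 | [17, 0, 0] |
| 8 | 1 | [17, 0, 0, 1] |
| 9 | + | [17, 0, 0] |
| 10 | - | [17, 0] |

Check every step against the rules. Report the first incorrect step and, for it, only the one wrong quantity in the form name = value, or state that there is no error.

step 9, top = 1

1. push 6: top = 6 (matches)
2. push -7: top = -7 (exactly as logged)
3. 6 - -7 = 13 (agrees with the log)
4. push 4: top = 4 (confirmed correct)
5. 13 + 4 = 17 (verified)
6. push 0: top = 0 (consistent with the log)
7. push 0: top = 0 (exactly as logged)
8. push 1: top = 1 (verified)
9. 0 + 1 = 1 (the log disagrees here)
So the first discrepancy is step 9, where the right value is top = 1.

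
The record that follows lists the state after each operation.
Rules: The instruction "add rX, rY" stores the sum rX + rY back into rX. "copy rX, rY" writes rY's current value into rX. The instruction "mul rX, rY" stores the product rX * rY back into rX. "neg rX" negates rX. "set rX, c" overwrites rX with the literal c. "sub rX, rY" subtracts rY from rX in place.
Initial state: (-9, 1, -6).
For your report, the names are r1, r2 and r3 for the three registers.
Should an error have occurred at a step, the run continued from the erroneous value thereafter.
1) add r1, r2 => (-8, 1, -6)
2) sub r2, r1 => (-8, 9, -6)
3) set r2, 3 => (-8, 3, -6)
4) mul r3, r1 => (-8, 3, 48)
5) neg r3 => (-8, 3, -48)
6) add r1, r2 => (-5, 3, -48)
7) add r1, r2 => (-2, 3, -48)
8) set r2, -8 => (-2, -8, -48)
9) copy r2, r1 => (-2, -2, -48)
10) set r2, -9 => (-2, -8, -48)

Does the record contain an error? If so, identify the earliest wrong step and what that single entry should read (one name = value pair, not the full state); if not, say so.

step 10, r2 = -9

Recomputing the run from the initial state:
step 1: r1 = -8, r2 = 1, r3 = -6
step 2: r1 = -8, r2 = 9, r3 = -6
step 3: r1 = -8, r2 = 3, r3 = -6
step 4: r1 = -8, r2 = 3, r3 = 48
step 5: r1 = -8, r2 = 3, r3 = -48
step 6: r1 = -5, r2 = 3, r3 = -48
step 7: r1 = -2, r2 = 3, r3 = -48
step 8: r1 = -2, r2 = -8, r3 = -48
step 9: r1 = -2, r2 = -2, r3 = -48
step 10: r1 = -2, r2 = -9, r3 = -48
The first disagreement with the record is at step 10, where the value should be r2 = -9.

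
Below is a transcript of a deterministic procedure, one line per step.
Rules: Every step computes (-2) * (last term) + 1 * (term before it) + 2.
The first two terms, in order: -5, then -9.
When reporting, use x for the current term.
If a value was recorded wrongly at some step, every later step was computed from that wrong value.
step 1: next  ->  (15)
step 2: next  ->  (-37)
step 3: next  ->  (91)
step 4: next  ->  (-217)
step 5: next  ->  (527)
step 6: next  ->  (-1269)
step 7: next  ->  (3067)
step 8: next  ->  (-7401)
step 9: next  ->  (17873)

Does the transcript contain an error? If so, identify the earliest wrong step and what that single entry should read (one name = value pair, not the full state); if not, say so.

Recomputing the run from the initial state:
step 1: x = 15
step 2: x = -37
step 3: x = 91
step 4: x = -217
step 5: x = 527
step 6: x = -1269
step 7: x = 3067
step 8: x = -7401
step 9: x = 17871
The first disagreement with the transcript is at step 9, where the value should be x = 17871.

step 9, x = 17871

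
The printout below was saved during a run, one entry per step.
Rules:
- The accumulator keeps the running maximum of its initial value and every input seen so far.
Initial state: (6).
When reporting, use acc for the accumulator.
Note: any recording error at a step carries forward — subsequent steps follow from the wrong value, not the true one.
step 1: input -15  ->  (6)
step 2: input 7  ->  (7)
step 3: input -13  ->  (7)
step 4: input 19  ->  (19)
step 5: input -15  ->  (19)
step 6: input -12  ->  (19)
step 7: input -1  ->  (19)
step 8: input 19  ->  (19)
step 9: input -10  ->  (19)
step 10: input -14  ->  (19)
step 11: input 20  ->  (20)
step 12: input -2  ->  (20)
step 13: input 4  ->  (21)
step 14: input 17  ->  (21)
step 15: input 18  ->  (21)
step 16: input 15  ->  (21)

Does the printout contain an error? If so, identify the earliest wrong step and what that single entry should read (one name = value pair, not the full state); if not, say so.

Step 1: acc = max(6, -15) = 6 — same as recorded.
Step 2: acc = max(6, 7) = 7 — verified.
Step 3: acc = max(7, -13) = 7 — verified.
Step 4: acc = max(7, 19) = 19 — confirmed correct.
Step 5: acc = max(19, -15) = 19 — in agreement.
Step 6: acc = max(19, -12) = 19 — agrees with the printout.
Step 7: acc = max(19, -1) = 19 — agrees with the printout.
Step 8: acc = max(19, 19) = 19 — agrees with the printout.
Step 9: acc = max(19, -10) = 19 — no discrepancy.
Step 10: acc = max(19, -14) = 19 — consistent with the printout.
Step 11: acc = max(19, 20) = 20 — same as recorded.
Step 12: acc = max(20, -2) = 20 — matches.
Step 13: acc = max(20, 4) = 20 — the printout disagrees here.
Step 13 is the first one off; corrected, acc = 20.

step 13, acc = 20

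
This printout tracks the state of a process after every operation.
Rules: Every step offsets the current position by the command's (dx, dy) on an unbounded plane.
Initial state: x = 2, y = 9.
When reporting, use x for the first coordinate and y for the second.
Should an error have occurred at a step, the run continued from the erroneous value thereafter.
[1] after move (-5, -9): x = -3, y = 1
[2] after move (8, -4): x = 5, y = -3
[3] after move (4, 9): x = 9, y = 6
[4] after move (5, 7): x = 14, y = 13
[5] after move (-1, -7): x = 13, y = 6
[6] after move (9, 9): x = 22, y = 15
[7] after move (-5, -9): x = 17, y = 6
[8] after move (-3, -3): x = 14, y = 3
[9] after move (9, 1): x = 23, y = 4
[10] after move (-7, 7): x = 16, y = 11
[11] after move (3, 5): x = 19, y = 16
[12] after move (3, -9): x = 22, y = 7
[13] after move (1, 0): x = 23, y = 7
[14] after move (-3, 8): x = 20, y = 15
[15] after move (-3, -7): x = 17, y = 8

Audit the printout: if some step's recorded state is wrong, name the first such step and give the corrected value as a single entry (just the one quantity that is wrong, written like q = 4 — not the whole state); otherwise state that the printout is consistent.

Recomputing the run from the initial state:
step 1: x = -3, y = 0
step 2: x = 5, y = -4
step 3: x = 9, y = 5
step 4: x = 14, y = 12
step 5: x = 13, y = 5
step 6: x = 22, y = 14
step 7: x = 17, y = 5
step 8: x = 14, y = 2
step 9: x = 23, y = 3
step 10: x = 16, y = 10
step 11: x = 19, y = 15
step 12: x = 22, y = 6
step 13: x = 23, y = 6
step 14: x = 20, y = 14
step 15: x = 17, y = 7
The first disagreement with the printout is at step 1, where the value should be y = 0.

step 1, y = 0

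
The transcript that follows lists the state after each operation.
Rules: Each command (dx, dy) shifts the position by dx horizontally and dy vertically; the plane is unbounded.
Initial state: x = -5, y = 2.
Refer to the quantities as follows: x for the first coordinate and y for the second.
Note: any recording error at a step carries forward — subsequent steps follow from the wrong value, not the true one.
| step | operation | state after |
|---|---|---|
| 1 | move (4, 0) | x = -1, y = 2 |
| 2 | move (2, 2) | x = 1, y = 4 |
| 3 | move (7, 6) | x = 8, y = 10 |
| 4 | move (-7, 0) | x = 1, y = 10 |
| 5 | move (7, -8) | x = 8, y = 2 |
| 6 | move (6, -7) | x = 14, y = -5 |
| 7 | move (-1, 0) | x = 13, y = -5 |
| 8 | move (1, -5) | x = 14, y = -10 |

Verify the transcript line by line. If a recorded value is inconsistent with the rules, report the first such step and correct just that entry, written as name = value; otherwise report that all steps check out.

step 1: x = -5 + (4) = -1, y = 2 + (0) = 2 -> consistent with the transcript
step 2: x = -1 + (2) = 1, y = 2 + (2) = 4 -> verified
step 3: x = 1 + (7) = 8, y = 4 + (6) = 10 -> confirmed correct
step 4: x = 8 + (-7) = 1, y = 10 + (0) = 10 -> exactly as logged
step 5: x = 1 + (7) = 8, y = 10 + (-8) = 2 -> consistent with the transcript
step 6: x = 8 + (6) = 14, y = 2 + (-7) = -5 -> in agreement
step 7: x = 14 + (-1) = 13, y = -5 + (0) = -5 -> matches
step 8: x = 13 + (1) = 14, y = -5 + (-5) = -10 -> agrees with the transcript
No step deviates from the rules.

no error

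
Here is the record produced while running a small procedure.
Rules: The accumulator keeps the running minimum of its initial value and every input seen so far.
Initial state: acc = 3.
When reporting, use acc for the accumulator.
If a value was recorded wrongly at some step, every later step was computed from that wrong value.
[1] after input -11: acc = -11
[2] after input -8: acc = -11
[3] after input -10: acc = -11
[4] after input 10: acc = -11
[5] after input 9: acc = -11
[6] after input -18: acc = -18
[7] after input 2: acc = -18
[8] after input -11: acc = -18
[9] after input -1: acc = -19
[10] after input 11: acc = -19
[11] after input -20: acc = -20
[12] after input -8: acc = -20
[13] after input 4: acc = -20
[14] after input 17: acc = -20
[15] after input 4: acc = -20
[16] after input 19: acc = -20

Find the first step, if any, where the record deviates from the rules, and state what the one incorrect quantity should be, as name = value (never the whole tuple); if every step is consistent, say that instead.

Recomputing the run from the initial state:
step 1: acc = -11
step 2: acc = -11
step 3: acc = -11
step 4: acc = -11
step 5: acc = -11
step 6: acc = -18
step 7: acc = -18
step 8: acc = -18
step 9: acc = -18
step 10: acc = -18
step 11: acc = -20
step 12: acc = -20
step 13: acc = -20
step 14: acc = -20
step 15: acc = -20
step 16: acc = -20
The first disagreement with the record is at step 9, where the value should be acc = -18.

step 9, acc = -18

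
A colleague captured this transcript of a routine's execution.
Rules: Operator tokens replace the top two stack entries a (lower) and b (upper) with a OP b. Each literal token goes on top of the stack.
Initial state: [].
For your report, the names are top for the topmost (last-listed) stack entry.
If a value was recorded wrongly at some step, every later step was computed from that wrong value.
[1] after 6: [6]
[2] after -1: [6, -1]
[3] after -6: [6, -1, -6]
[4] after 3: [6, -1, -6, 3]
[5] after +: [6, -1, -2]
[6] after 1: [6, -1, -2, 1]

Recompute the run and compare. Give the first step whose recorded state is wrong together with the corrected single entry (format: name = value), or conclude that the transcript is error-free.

step 5, top = -3

Recomputing the run from the initial state:
step 1: [6]
step 2: [6, -1]
step 3: [6, -1, -6]
step 4: [6, -1, -6, 3]
step 5: [6, -1, -3]
step 6: [6, -1, -3, 1]
The first disagreement with the transcript is at step 5, where the value should be top = -3.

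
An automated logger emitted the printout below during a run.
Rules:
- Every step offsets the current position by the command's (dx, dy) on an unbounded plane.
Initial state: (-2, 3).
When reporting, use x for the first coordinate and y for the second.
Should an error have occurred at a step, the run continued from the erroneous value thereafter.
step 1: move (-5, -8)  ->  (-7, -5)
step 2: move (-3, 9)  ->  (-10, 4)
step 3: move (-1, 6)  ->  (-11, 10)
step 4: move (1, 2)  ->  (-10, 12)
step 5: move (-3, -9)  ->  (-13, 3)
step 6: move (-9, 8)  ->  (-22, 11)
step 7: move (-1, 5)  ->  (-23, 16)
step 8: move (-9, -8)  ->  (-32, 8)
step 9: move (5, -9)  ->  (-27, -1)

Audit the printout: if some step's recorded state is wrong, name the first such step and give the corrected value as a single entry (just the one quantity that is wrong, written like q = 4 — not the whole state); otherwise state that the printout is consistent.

no error

Recomputing the run from the initial state:
step 1: x = -7, y = -5
step 2: x = -10, y = 4
step 3: x = -11, y = 10
step 4: x = -10, y = 12
step 5: x = -13, y = 3
step 6: x = -22, y = 11
step 7: x = -23, y = 16
step 8: x = -32, y = 8
step 9: x = -27, y = -1
This matches the printout at every step.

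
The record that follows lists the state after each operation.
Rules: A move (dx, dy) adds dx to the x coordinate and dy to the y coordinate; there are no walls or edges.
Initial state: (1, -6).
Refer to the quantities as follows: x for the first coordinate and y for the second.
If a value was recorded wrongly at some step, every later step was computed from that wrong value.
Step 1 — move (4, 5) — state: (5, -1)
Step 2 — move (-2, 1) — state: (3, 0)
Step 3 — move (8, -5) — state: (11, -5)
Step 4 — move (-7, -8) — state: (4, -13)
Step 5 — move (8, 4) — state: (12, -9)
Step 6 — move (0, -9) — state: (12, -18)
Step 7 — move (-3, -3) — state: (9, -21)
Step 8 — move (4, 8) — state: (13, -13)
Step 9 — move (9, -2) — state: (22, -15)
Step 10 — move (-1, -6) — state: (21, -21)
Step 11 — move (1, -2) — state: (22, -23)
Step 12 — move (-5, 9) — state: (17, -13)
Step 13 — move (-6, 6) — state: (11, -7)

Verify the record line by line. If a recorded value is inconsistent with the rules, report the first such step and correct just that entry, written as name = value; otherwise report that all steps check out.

step 12, y = -14

step 1: x = 1 + (4) = 5, y = -6 + (5) = -1 -> no discrepancy
step 2: x = 5 + (-2) = 3, y = -1 + (1) = 0 -> checks out
step 3: x = 3 + (8) = 11, y = 0 + (-5) = -5 -> in agreement
step 4: x = 11 + (-7) = 4, y = -5 + (-8) = -13 -> in agreement
step 5: x = 4 + (8) = 12, y = -13 + (4) = -9 -> no discrepancy
step 6: x = 12 + (0) = 12, y = -9 + (-9) = -18 -> exactly as logged
step 7: x = 12 + (-3) = 9, y = -18 + (-3) = -21 -> agrees with the record
step 8: x = 9 + (4) = 13, y = -21 + (8) = -13 -> matches
step 9: x = 13 + (9) = 22, y = -13 + (-2) = -15 -> in agreement
step 10: x = 22 + (-1) = 21, y = -15 + (-6) = -21 -> exactly as logged
step 11: x = 21 + (1) = 22, y = -21 + (-2) = -23 -> agrees with the record
step 12: x = 22 + (-5) = 17, y = -23 + (9) = -14 -> this is not what the record shows
The audit stops at step 12: the recorded entry is wrong and should be y = -14.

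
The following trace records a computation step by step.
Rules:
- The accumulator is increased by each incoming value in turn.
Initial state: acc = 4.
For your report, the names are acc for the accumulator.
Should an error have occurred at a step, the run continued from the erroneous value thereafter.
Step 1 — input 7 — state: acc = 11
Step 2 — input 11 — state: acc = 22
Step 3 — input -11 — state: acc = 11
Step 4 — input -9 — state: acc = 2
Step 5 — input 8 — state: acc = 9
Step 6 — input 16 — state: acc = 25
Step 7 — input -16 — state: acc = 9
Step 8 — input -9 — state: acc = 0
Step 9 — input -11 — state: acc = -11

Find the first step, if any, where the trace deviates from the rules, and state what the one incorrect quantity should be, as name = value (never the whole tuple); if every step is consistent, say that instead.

step 5, acc = 10

Recomputing the run from the initial state:
step 1: acc = 11
step 2: acc = 22
step 3: acc = 11
step 4: acc = 2
step 5: acc = 10
step 6: acc = 26
step 7: acc = 10
step 8: acc = 1
step 9: acc = -10
The first disagreement with the trace is at step 5, where the value should be acc = 10.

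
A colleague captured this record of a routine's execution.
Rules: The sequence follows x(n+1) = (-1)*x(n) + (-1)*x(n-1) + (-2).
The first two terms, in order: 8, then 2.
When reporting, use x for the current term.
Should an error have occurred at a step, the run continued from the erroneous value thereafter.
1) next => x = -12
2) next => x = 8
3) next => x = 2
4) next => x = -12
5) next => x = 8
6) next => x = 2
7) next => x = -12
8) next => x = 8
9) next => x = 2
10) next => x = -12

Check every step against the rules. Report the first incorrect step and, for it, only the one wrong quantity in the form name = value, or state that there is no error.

1. x = -1*(2) + (-1)*(8) + (-2) = -12 (confirmed correct)
2. x = -1*(-12) + (-1)*(2) + (-2) = 8 (checks out)
3. x = -1*(8) + (-1)*(-12) + (-2) = 2 (in agreement)
4. x = -1*(2) + (-1)*(8) + (-2) = -12 (verified)
5. x = -1*(-12) + (-1)*(2) + (-2) = 8 (checks out)
6. x = -1*(8) + (-1)*(-12) + (-2) = 2 (agrees with the record)
7. x = -1*(2) + (-1)*(8) + (-2) = -12 (no discrepancy)
8. x = -1*(-12) + (-1)*(2) + (-2) = 8 (matches)
9. x = -1*(8) + (-1)*(-12) + (-2) = 2 (confirmed correct)
10. x = -1*(2) + (-1)*(8) + (-2) = -12 (matches)
The recomputation confirms every line.

no error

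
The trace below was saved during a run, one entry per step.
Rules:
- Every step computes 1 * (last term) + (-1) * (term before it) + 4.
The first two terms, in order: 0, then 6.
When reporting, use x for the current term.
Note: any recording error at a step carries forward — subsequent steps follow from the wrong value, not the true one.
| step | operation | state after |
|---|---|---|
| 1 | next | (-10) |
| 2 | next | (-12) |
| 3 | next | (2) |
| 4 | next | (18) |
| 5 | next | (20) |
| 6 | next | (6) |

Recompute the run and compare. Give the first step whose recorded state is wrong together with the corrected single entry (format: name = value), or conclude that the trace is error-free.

step 1, x = 10

Step 1: x = 1*(6) + (-1)*(0) + (4) = 10 — a discrepancy with the trace.
So the first discrepancy is step 1, where the right value is x = 10.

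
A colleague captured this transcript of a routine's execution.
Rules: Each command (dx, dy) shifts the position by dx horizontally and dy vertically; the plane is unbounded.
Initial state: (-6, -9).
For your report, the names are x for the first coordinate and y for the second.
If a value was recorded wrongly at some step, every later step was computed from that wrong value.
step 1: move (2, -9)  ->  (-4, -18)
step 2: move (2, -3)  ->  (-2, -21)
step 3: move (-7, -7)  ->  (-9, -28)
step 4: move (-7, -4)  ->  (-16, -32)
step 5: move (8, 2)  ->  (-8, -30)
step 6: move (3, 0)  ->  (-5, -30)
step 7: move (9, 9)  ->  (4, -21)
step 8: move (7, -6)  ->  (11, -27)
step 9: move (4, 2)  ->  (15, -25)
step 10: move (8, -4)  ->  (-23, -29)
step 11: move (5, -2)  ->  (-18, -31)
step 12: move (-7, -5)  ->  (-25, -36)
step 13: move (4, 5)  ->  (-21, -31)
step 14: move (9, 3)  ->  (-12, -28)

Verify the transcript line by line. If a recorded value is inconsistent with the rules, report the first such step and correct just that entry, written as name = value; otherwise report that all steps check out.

step 10, x = 23

Step 1: x = -6 + (2) = -4, y = -9 + (-9) = -18 — no discrepancy.
Step 2: x = -4 + (2) = -2, y = -18 + (-3) = -21 — in agreement.
Step 3: x = -2 + (-7) = -9, y = -21 + (-7) = -28 — verified.
Step 4: x = -9 + (-7) = -16, y = -28 + (-4) = -32 — confirmed correct.
Step 5: x = -16 + (8) = -8, y = -32 + (2) = -30 — confirmed correct.
Step 6: x = -8 + (3) = -5, y = -30 + (0) = -30 — same as recorded.
Step 7: x = -5 + (9) = 4, y = -30 + (9) = -21 — same as recorded.
Step 8: x = 4 + (7) = 11, y = -21 + (-6) = -27 — in agreement.
Step 9: x = 11 + (4) = 15, y = -27 + (2) = -25 — checks out.
Step 10: x = 15 + (8) = 23, y = -25 + (-4) = -29 — a discrepancy with the transcript.
Conclusion: step 10 carries the first error; the entry should be x = 23.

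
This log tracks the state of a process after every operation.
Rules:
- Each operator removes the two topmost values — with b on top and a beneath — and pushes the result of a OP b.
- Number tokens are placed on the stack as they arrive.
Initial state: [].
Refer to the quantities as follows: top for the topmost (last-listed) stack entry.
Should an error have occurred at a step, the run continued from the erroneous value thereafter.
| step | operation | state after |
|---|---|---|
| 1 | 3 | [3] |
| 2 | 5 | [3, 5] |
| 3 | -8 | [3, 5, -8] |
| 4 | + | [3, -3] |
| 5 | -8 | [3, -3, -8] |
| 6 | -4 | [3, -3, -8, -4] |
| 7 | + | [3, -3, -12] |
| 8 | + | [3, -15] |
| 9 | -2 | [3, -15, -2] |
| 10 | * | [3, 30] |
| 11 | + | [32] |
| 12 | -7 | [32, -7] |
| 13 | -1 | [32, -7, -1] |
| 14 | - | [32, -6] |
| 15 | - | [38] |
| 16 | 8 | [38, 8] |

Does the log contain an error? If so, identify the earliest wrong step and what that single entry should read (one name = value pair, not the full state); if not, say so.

Step 1: push 3: top = 3 — matches.
Step 2: push 5: top = 5 — matches.
Step 3: push -8: top = -8 — confirmed correct.
Step 4: 5 + -8 = -3 — same as recorded.
Step 5: push -8: top = -8 — in agreement.
Step 6: push -4: top = -4 — exactly as logged.
Step 7: -8 + -4 = -12 — agrees with the log.
Step 8: -3 + -12 = -15 — checks out.
Step 9: push -2: top = -2 — agrees with the log.
Step 10: -15 * -2 = 30 — exactly as logged.
Step 11: 3 + 30 = 33 — a discrepancy with the log.
The audit stops at step 11: the recorded entry is wrong and should be top = 33.

step 11, top = 33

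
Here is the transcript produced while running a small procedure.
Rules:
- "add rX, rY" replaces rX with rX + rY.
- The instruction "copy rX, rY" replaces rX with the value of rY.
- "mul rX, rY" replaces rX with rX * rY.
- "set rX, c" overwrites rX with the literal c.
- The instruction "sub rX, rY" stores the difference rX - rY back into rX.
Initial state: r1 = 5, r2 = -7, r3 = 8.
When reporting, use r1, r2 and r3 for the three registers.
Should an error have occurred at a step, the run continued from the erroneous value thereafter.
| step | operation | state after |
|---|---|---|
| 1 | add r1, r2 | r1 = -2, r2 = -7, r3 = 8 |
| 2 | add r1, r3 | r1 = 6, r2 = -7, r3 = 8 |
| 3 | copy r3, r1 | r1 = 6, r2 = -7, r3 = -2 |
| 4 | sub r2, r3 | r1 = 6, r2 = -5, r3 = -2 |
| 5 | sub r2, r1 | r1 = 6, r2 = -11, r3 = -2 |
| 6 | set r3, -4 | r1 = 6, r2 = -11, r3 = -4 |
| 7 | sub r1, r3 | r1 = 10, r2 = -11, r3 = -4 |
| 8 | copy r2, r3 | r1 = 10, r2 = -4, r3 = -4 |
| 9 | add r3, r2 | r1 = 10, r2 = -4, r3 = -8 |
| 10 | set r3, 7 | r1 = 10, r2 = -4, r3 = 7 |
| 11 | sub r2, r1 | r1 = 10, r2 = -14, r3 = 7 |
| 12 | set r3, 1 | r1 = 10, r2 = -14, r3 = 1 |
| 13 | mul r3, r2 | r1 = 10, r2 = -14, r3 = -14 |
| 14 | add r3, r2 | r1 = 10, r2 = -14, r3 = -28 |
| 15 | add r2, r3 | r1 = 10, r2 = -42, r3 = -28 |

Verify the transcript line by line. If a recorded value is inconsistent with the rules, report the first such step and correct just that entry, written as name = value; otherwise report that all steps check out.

Step 1: r1 = 5 + -7 = -2 — agrees with the transcript.
Step 2: r1 = -2 + 8 = 6 — matches.
Step 3: r3 = 6 — first mismatch against the transcript.
That makes step 3 the first incorrect line — r3 = 6 is what it should show.

step 3, r3 = 6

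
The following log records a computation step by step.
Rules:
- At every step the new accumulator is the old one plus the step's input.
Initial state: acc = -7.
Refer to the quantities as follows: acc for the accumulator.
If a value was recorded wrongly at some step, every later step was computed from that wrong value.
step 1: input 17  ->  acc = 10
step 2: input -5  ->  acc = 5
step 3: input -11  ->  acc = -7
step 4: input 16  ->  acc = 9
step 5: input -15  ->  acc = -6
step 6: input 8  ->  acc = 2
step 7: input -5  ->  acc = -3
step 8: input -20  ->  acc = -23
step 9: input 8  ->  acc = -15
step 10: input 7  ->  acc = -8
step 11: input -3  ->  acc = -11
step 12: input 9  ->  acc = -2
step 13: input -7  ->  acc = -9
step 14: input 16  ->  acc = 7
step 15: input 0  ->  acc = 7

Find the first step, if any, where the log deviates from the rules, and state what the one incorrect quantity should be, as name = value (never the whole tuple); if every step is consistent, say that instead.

step 3, acc = -6

1. acc = -7 + 17 = 10 (matches)
2. acc = 10 + -5 = 5 (checks out)
3. acc = 5 + -11 = -6 (the entry is off here)
First deviation found at step 3; the corrected entry is acc = -6.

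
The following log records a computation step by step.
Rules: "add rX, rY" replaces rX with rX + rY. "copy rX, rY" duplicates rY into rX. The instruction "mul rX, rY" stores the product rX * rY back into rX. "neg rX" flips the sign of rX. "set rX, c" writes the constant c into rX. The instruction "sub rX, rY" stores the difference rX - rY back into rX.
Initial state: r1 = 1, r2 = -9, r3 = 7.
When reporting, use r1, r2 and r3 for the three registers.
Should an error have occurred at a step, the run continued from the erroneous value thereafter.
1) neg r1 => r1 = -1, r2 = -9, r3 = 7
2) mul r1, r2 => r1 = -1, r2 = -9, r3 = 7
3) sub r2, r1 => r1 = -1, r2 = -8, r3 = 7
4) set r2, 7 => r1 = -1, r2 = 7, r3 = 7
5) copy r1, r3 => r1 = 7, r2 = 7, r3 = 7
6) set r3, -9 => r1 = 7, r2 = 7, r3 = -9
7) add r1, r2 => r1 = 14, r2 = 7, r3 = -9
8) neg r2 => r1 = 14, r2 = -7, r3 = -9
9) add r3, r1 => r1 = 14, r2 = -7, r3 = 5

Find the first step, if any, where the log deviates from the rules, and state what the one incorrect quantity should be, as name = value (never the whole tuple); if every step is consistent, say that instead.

step 2, r1 = 9

step 1: r1 = -(1) = -1 -> consistent with the log
step 2: r1 = -1 * -9 = 9 -> this is not what the log shows
The audit stops at step 2: the recorded entry is wrong and should be r1 = 9.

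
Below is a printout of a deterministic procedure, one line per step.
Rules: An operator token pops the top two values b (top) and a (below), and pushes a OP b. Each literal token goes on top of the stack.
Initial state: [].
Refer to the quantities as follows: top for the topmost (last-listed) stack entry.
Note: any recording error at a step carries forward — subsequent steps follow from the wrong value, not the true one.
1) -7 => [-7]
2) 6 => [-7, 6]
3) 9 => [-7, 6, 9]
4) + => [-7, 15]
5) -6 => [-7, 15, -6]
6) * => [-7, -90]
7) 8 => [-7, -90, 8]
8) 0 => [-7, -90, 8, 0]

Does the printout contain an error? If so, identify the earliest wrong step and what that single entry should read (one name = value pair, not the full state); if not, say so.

no error

Recomputing the run from the initial state:
step 1: [-7]
step 2: [-7, 6]
step 3: [-7, 6, 9]
step 4: [-7, 15]
step 5: [-7, 15, -6]
step 6: [-7, -90]
step 7: [-7, -90, 8]
step 8: [-7, -90, 8, 0]
This matches the printout at every step.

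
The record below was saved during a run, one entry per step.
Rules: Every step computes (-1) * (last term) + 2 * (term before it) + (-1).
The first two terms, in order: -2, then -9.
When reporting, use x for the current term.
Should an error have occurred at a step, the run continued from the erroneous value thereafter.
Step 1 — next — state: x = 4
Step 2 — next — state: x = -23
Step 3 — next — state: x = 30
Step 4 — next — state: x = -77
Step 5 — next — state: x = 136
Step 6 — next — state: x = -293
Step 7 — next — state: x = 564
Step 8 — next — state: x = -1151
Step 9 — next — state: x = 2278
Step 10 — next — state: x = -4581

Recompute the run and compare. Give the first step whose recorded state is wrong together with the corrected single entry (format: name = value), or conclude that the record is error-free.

step 6, x = -291

Recomputing the run from the initial state:
step 1: x = 4
step 2: x = -23
step 3: x = 30
step 4: x = -77
step 5: x = 136
step 6: x = -291
step 7: x = 562
step 8: x = -1145
step 9: x = 2268
step 10: x = -4559
The first disagreement with the record is at step 6, where the value should be x = -291.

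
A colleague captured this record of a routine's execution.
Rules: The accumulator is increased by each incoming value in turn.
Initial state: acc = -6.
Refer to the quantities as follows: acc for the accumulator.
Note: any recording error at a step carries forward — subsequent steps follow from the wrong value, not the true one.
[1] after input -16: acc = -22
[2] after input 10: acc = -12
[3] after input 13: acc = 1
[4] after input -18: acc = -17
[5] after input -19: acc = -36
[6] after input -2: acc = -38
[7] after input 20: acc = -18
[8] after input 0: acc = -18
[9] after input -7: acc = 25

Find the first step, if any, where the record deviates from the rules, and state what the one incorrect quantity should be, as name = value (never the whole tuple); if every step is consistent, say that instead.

step 9, acc = -25

1. acc = -6 + -16 = -22 (in agreement)
2. acc = -22 + 10 = -12 (consistent with the record)
3. acc = -12 + 13 = 1 (same as recorded)
4. acc = 1 + -18 = -17 (same as recorded)
5. acc = -17 + -19 = -36 (agrees with the record)
6. acc = -36 + -2 = -38 (no discrepancy)
7. acc = -38 + 20 = -18 (same as recorded)
8. acc = -18 + 0 = -18 (no discrepancy)
9. acc = -18 + -7 = -25 (the record disagrees here)
First deviation found at step 9; the corrected entry is acc = -25.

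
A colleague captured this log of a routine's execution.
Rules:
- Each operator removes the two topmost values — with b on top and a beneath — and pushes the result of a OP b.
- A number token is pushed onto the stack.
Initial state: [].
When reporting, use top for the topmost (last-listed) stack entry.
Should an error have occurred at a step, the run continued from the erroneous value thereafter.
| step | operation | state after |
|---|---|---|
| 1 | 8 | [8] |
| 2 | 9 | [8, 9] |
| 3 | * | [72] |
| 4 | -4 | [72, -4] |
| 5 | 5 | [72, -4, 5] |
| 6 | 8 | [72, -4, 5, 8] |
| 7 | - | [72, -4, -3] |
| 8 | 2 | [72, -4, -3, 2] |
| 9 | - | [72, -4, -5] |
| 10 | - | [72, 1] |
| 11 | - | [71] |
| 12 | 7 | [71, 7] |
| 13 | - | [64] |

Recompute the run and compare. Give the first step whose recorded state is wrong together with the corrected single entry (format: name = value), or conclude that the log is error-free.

no error

Recomputing the run from the initial state:
step 1: [8]
step 2: [8, 9]
step 3: [72]
step 4: [72, -4]
step 5: [72, -4, 5]
step 6: [72, -4, 5, 8]
step 7: [72, -4, -3]
step 8: [72, -4, -3, 2]
step 9: [72, -4, -5]
step 10: [72, 1]
step 11: [71]
step 12: [71, 7]
step 13: [64]
This matches the log at every step.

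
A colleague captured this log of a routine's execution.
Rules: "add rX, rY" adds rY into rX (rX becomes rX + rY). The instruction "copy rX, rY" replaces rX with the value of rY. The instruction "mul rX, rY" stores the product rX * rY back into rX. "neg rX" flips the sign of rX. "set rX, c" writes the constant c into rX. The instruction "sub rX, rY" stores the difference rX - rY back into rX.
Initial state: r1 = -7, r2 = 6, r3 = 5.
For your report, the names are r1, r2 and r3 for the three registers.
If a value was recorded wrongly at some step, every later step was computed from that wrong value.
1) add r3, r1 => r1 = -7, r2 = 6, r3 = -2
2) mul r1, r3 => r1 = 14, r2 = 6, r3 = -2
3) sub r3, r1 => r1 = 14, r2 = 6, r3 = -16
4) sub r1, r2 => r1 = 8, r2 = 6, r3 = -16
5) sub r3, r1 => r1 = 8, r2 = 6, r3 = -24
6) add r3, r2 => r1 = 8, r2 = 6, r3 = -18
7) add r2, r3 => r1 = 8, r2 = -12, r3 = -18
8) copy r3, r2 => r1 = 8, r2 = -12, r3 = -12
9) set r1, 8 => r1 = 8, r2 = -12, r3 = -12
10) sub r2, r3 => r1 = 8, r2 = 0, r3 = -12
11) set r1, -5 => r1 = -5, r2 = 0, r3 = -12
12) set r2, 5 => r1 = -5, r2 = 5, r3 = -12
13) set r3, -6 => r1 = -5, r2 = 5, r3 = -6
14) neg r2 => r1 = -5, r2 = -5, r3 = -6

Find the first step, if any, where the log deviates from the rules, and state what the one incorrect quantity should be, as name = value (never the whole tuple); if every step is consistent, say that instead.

Recomputing the run from the initial state:
step 1: r1 = -7, r2 = 6, r3 = -2
step 2: r1 = 14, r2 = 6, r3 = -2
step 3: r1 = 14, r2 = 6, r3 = -16
step 4: r1 = 8, r2 = 6, r3 = -16
step 5: r1 = 8, r2 = 6, r3 = -24
step 6: r1 = 8, r2 = 6, r3 = -18
step 7: r1 = 8, r2 = -12, r3 = -18
step 8: r1 = 8, r2 = -12, r3 = -12
step 9: r1 = 8, r2 = -12, r3 = -12
step 10: r1 = 8, r2 = 0, r3 = -12
step 11: r1 = -5, r2 = 0, r3 = -12
step 12: r1 = -5, r2 = 5, r3 = -12
step 13: r1 = -5, r2 = 5, r3 = -6
step 14: r1 = -5, r2 = -5, r3 = -6
This matches the log at every step.

no error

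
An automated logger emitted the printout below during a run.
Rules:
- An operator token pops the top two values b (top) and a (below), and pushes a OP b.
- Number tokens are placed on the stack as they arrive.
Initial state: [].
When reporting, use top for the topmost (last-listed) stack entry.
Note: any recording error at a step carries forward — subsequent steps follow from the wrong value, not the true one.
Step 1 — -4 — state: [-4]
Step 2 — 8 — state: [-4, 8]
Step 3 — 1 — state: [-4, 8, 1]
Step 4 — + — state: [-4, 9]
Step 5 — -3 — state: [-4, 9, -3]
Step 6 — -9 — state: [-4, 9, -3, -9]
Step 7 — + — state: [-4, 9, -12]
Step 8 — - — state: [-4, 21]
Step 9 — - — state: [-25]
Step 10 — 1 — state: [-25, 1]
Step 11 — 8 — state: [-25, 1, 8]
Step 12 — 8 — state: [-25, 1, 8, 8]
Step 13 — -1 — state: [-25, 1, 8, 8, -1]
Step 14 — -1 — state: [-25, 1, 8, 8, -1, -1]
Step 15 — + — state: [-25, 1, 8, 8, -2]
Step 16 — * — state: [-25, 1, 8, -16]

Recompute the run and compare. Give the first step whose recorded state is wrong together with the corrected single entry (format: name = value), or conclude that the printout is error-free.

Recomputing the run from the initial state:
step 1: [-4]
step 2: [-4, 8]
step 3: [-4, 8, 1]
step 4: [-4, 9]
step 5: [-4, 9, -3]
step 6: [-4, 9, -3, -9]
step 7: [-4, 9, -12]
step 8: [-4, 21]
step 9: [-25]
step 10: [-25, 1]
step 11: [-25, 1, 8]
step 12: [-25, 1, 8, 8]
step 13: [-25, 1, 8, 8, -1]
step 14: [-25, 1, 8, 8, -1, -1]
step 15: [-25, 1, 8, 8, -2]
step 16: [-25, 1, 8, -16]
This matches the printout at every step.

no error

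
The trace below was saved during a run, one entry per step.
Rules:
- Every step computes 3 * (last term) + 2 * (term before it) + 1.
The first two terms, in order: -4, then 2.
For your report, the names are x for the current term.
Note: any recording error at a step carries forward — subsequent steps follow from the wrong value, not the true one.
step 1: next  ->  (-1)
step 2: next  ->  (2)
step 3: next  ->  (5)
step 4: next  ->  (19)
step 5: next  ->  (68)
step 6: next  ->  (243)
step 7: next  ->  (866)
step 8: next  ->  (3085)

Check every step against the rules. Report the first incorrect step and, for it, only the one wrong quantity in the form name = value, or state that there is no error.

step 4, x = 20

Recomputing the run from the initial state:
step 1: x = -1
step 2: x = 2
step 3: x = 5
step 4: x = 20
step 5: x = 71
step 6: x = 254
step 7: x = 905
step 8: x = 3224
The first disagreement with the trace is at step 4, where the value should be x = 20.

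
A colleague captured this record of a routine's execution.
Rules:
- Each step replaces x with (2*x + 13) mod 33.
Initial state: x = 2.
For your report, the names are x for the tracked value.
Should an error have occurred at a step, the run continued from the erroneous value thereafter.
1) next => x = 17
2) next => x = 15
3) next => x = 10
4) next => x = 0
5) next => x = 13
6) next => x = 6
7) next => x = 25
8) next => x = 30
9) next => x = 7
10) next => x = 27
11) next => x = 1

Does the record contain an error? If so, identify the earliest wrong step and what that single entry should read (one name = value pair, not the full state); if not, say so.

step 2, x = 14

Recomputing the run from the initial state:
step 1: x = 17
step 2: x = 14
step 3: x = 8
step 4: x = 29
step 5: x = 5
step 6: x = 23
step 7: x = 26
step 8: x = 32
step 9: x = 11
step 10: x = 2
step 11: x = 17
The first disagreement with the record is at step 2, where the value should be x = 14.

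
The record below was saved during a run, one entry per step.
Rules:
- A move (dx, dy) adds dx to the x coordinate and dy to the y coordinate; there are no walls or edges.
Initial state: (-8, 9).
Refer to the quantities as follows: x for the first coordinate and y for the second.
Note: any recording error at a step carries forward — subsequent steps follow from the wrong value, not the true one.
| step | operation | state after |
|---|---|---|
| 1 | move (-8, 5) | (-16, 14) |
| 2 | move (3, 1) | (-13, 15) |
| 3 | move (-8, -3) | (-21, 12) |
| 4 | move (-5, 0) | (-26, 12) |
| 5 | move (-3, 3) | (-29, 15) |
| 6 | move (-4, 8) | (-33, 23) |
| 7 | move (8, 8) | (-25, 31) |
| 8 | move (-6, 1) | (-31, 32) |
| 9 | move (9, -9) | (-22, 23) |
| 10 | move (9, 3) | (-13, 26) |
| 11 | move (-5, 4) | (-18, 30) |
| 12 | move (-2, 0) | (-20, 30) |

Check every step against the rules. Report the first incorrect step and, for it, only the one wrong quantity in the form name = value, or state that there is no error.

step 1: x = -8 + (-8) = -16, y = 9 + (5) = 14 -> same as recorded
step 2: x = -16 + (3) = -13, y = 14 + (1) = 15 -> consistent with the record
step 3: x = -13 + (-8) = -21, y = 15 + (-3) = 12 -> exactly as logged
step 4: x = -21 + (-5) = -26, y = 12 + (0) = 12 -> verified
step 5: x = -26 + (-3) = -29, y = 12 + (3) = 15 -> in agreement
step 6: x = -29 + (-4) = -33, y = 15 + (8) = 23 -> agrees with the record
step 7: x = -33 + (8) = -25, y = 23 + (8) = 31 -> confirmed correct
step 8: x = -25 + (-6) = -31, y = 31 + (1) = 32 -> confirmed correct
step 9: x = -31 + (9) = -22, y = 32 + (-9) = 23 -> agrees with the record
step 10: x = -22 + (9) = -13, y = 23 + (3) = 26 -> matches
step 11: x = -13 + (-5) = -18, y = 26 + (4) = 30 -> confirmed correct
step 12: x = -18 + (-2) = -20, y = 30 + (0) = 30 -> confirmed correct
The recomputation confirms every line.

no error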